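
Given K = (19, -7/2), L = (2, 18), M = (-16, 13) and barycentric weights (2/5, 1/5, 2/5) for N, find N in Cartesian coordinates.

N = (2/5)·K + (1/5)·L + (2/5)·M.
x-coordinate: (2/5)·19 + (1/5)·2 + (2/5)·(-16) = 8/5.
y-coordinate: (2/5)·(-7/2) + (1/5)·18 + (2/5)·13 = 37/5.

(8/5, 37/5)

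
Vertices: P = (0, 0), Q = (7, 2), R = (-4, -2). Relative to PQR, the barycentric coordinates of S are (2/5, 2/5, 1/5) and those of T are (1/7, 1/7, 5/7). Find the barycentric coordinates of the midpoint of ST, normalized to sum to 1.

(19/70, 19/70, 16/35)

Since both coordinate triples sum to 1, the midpoint's barycentrics are the componentwise average.
(2/5+1/7)/2 = 19/70; similarly 19/70 and 16/35.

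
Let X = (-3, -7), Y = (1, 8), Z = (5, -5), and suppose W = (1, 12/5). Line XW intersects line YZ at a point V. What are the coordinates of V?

(2, 19/4)

Barycentric coordinates of W with respect to XYZ: (1/5, 3/5, 1/5).
On side YZ the X-coordinate is zero; dropping W's X-weight 1/5 and renormalizing the remaining 3/5 : 1/5 gives weights 3/4, 1/4 on Y, Z.
V = (3/4)·(1, 8) + (1/4)·(5, -5) = (2, 19/4).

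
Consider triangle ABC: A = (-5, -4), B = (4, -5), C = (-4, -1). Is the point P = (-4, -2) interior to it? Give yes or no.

yes

Barycentric coordinates of P: (2/7, 1/28, 19/28).
The three coordinates are positive, positive, positive; a point is interior exactly when all three are positive.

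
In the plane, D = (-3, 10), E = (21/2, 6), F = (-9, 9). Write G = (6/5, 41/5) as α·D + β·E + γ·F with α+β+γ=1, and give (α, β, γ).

Signed area of the reference triangle: [DEF] = ½·((-3)·(6−9) + (21/2)·(9−10) + (-9)·(10−6)) = ½·(9 − 21/2 − 36) = -75/4.
[GEF] = ½·((6/5)·(6−9) + (21/2)·(9−(41/5)) + (-9)·(41/5−6)) = ½·(-18/5 + 42/5 − 99/5) = -15/2, so the D-coordinate is (-15/2)/(-75/4) = 2/5.
[DGF] = ½·((-3)·(41/5−9) + (6/5)·(9−10) + (-9)·(10−(41/5))) = ½·(12/5 − 6/5 − 81/5) = -15/2, so the E-coordinate is 2/5.
[DEG] = ½·((-3)·(6−(41/5)) + (21/2)·(41/5−10) + (6/5)·(10−6)) = ½·(33/5 − 189/10 + 24/5) = -15/4, so the F-coordinate is 1/5.
Check: 2/5 + 2/5 + 1/5 = 1.

(2/5, 2/5, 1/5)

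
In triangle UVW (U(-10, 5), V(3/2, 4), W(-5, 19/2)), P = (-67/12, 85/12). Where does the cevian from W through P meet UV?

Barycentric coordinates of P with respect to UVW: (1/3, 1/6, 1/2).
On side UV the W-coordinate is zero; dropping P's W-weight 1/2 and renormalizing the remaining 1/3 : 1/6 gives weights 2/3, 1/3 on U, V.
Q = (2/3)·(-10, 5) + (1/3)·(3/2, 4) = (-37/6, 14/3).

(-37/6, 14/3)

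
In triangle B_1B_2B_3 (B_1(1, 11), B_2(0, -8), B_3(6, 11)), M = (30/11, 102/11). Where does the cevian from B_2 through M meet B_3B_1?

(3, 11)

Barycentric coordinates of M with respect to B_1B_2B_3: (6/11, 1/11, 4/11).
On side B_3B_1 the B_2-coordinate is zero; dropping M's B_2-weight 1/11 and renormalizing the remaining 4/11 : 6/11 gives weights 2/5, 3/5 on B_3, B_1.
N = (2/5)·(6, 11) + (3/5)·(1, 11) = (3, 11).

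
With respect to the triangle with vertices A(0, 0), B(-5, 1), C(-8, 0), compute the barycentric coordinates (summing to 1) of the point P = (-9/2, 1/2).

(1/4, 1/2, 1/4)

Signed area of the reference triangle: [ABC] = ½·(0·(1−0) + (-5)·(0−0) + (-8)·(0−1)) = ½·(0 + 0 + 8) = 4.
[PBC] = ½·((-9/2)·(1−0) + (-5)·(0−(1/2)) + (-8)·(1/2−1)) = ½·(-9/2 + 5/2 + 4) = 1, so the A-coordinate is 1/4 = 1/4.
[APC] = ½·(0·(1/2−0) + (-9/2)·(0−0) + (-8)·(0−(1/2))) = ½·(0 + 0 + 4) = 2, so the B-coordinate is 1/2.
[ABP] = ½·(0·(1−(1/2)) + (-5)·(1/2−0) + (-9/2)·(0−1)) = ½·(0 − 5/2 + 9/2) = 1, so the C-coordinate is 1/4.
Check: 1/4 + 1/2 + 1/4 = 1.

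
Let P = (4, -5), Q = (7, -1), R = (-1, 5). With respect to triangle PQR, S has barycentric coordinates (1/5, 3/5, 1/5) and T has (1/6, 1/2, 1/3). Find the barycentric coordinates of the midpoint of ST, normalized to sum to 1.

(11/60, 11/20, 4/15)

Since both coordinate triples sum to 1, the midpoint's barycentrics are the componentwise average.
(1/5+1/6)/2 = 11/60; similarly 11/20 and 4/15.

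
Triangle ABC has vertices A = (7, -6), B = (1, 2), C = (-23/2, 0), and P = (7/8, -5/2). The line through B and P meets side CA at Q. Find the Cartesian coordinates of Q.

Barycentric coordinates of P with respect to ABC: (1/2, 1/4, 1/4).
On side CA the B-coordinate is zero; dropping P's B-weight 1/4 and renormalizing the remaining 1/4 : 1/2 gives weights 1/3, 2/3 on C, A.
Q = (1/3)·(-23/2, 0) + (2/3)·(7, -6) = (5/6, -4).

(5/6, -4)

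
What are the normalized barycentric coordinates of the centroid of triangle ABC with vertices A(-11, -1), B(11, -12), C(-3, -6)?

(1/3, 1/3, 1/3)

The centroid is the average of the vertices, so each weight is 1/3.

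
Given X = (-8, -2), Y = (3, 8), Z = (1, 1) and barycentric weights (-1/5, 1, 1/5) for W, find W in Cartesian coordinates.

(24/5, 43/5)

W = (-1/5)·X + 1·Y + (1/5)·Z.
x-coordinate: (-1/5)·(-8) + 1·3 + (1/5)·1 = 24/5.
y-coordinate: (-1/5)·(-2) + 1·8 + (1/5)·1 = 43/5.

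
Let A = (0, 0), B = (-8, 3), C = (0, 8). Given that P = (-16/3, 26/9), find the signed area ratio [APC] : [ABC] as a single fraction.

[ABC] = ½·(0·(3−8) + (-8)·(8−0) + 0·(0−3)) = ½·(0 − 64 + 0) = -32.
[APC] = ½·(0·(26/9−8) + (-16/3)·(8−0) + 0·(0−(26/9))) = ½·(0 − 128/3 + 0) = -64/3, so the ratio is (-64/3)/(-32) = 2/3.

2/3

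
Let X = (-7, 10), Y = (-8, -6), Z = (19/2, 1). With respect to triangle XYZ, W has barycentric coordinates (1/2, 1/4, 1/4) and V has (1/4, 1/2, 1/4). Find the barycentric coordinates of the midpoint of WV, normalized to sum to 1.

(3/8, 3/8, 1/4)

Since both coordinate triples sum to 1, the midpoint's barycentrics are the componentwise average.
(1/2+1/4)/2 = 3/8; similarly 3/8 and 1/4.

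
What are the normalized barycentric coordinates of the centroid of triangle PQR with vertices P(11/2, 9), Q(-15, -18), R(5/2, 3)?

(1/3, 1/3, 1/3)

The centroid is the average of the vertices, so each weight is 1/3.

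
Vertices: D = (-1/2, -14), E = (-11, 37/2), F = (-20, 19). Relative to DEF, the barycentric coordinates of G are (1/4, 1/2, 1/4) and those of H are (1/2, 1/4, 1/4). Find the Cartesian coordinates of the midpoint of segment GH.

Barycentric coordinates of the midpoint are the average: (3/8, 3/8, 1/4).
Converting: (3/8)·D + (3/8)·E + (1/4)·F = (-149/16, 103/16).

(-149/16, 103/16)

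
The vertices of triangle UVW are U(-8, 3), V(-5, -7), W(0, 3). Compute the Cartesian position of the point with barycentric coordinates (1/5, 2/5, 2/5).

P = (1/5)·U + (2/5)·V + (2/5)·W.
x-coordinate: (1/5)·(-8) + (2/5)·(-5) + (2/5)·0 = -18/5.
y-coordinate: (1/5)·3 + (2/5)·(-7) + (2/5)·3 = -1.

(-18/5, -1)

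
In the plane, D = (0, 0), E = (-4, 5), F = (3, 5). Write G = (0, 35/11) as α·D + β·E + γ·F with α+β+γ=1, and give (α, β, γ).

(4/11, 3/11, 4/11)

Signed area of the reference triangle: [DEF] = ½·(0·(5−5) + (-4)·(5−0) + 3·(0−5)) = ½·(0 − 20 − 15) = -35/2.
[GEF] = ½·(0·(5−5) + (-4)·(5−(35/11)) + 3·(35/11−5)) = ½·(0 − 80/11 − 60/11) = -70/11, so the D-coordinate is (-70/11)/(-35/2) = 4/11.
[DGF] = ½·(0·(35/11−5) + 0·(5−0) + 3·(0−(35/11))) = ½·(0 + 0 − 105/11) = -105/22, so the E-coordinate is 3/11.
[DEG] = ½·(0·(5−(35/11)) + (-4)·(35/11−0) + 0·(0−5)) = ½·(0 − 140/11 + 0) = -70/11, so the F-coordinate is 4/11.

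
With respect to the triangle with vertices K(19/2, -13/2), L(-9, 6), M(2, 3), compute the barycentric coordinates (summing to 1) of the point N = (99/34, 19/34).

Signed area of the reference triangle: [KLM] = ½·((19/2)·(6−3) + (-9)·(3−(-13/2)) + 2·(-13/2−6)) = ½·(57/2 − 171/2 − 25) = -41.
[NLM] = ½·((99/34)·(6−3) + (-9)·(3−(19/34)) + 2·(19/34−6)) = ½·(297/34 − 747/34 − 185/17) = -205/17, so the K-coordinate is (-205/17)/(-41) = 5/17.
[KNM] = ½·((19/2)·(19/34−3) + (99/34)·(3−(-13/2)) + 2·(-13/2−(19/34))) = ½·(-1577/68 + 1881/68 − 240/17) = -82/17, so the L-coordinate is 2/17.
[KLN] = ½·((19/2)·(6−(19/34)) + (-9)·(19/34−(-13/2)) + (99/34)·(-13/2−6)) = ½·(3515/68 − 1080/17 − 2475/68) = -410/17, so the M-coordinate is 10/17.

(5/17, 2/17, 10/17)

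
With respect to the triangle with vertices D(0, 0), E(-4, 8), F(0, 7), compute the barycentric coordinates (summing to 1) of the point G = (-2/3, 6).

(1/6, 1/6, 2/3)

Signed area of the reference triangle: [DEF] = ½·(0·(8−7) + (-4)·(7−0) + 0·(0−8)) = ½·(0 − 28 + 0) = -14.
[GEF] = ½·((-2/3)·(8−7) + (-4)·(7−6) + 0·(6−8)) = ½·(-2/3 − 4 + 0) = -7/3, so the D-coordinate is (-7/3)/(-14) = 1/6.
[DGF] = ½·(0·(6−7) + (-2/3)·(7−0) + 0·(0−6)) = ½·(0 − 14/3 + 0) = -7/3, so the E-coordinate is 1/6.
[DEG] = ½·(0·(8−6) + (-4)·(6−0) + (-2/3)·(0−8)) = ½·(0 − 24 + 16/3) = -28/3, so the F-coordinate is 2/3.
Check: 1/6 + 1/6 + 2/3 = 1.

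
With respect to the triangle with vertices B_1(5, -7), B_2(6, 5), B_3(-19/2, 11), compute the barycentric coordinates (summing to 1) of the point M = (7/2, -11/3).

Signed area of the reference triangle: [B_1B_2B_3] = ½·(5·(5−11) + 6·(11−(-7)) + (-19/2)·(-7−5)) = ½·(-30 + 108 + 114) = 96.
[MB_2B_3] = ½·((7/2)·(5−11) + 6·(11−(-11/3)) + (-19/2)·(-11/3−5)) = ½·(-21 + 88 + 247/3) = 224/3, so the B_1-coordinate is (224/3)/96 = 7/9.
[B_1MB_3] = ½·(5·(-11/3−11) + (7/2)·(11−(-7)) + (-19/2)·(-7−(-11/3))) = ½·(-220/3 + 63 + 95/3) = 32/3, so the B_2-coordinate is 1/9.
[B_1B_2M] = ½·(5·(5−(-11/3)) + 6·(-11/3−(-7)) + (7/2)·(-7−5)) = ½·(130/3 + 20 − 42) = 32/3, so the B_3-coordinate is 1/9.
Check: 7/9 + 1/9 + 1/9 = 1.

(7/9, 1/9, 1/9)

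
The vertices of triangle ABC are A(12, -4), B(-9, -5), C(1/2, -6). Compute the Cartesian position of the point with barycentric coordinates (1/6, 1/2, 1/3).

P = (1/6)·A + (1/2)·B + (1/3)·C.
x-coordinate: (1/6)·12 + (1/2)·(-9) + (1/3)·(1/2) = -7/3.
y-coordinate: (1/6)·(-4) + (1/2)·(-5) + (1/3)·(-6) = -31/6.

(-7/3, -31/6)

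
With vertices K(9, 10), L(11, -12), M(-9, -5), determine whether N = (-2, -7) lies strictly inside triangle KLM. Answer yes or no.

yes

Barycentric coordinates of N: (3/142, 47/142, 46/71).
The three coordinates are positive, positive, positive; a point is interior exactly when all three are positive.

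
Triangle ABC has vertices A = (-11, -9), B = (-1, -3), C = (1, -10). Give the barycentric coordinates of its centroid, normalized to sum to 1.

The centroid is the average of the vertices, so each weight is 1/3.

(1/3, 1/3, 1/3)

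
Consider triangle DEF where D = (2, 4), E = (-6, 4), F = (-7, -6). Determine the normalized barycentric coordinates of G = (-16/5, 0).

Signed area of the reference triangle: [DEF] = ½·(2·(4−(-6)) + (-6)·(-6−4) + (-7)·(4−4)) = ½·(20 + 60 + 0) = 40.
[GEF] = ½·((-16/5)·(4−(-6)) + (-6)·(-6−0) + (-7)·(0−4)) = ½·(-32 + 36 + 28) = 16, so the D-coordinate is 16/40 = 2/5.
[DGF] = ½·(2·(0−(-6)) + (-16/5)·(-6−4) + (-7)·(4−0)) = ½·(12 + 32 − 28) = 8, so the E-coordinate is 1/5.
[DEG] = ½·(2·(4−0) + (-6)·(0−4) + (-16/5)·(4−4)) = ½·(8 + 24 + 0) = 16, so the F-coordinate is 2/5.

(2/5, 1/5, 2/5)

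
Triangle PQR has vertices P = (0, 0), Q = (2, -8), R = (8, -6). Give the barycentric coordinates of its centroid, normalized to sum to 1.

The centroid is the average of the vertices, so each weight is 1/3.

(1/3, 1/3, 1/3)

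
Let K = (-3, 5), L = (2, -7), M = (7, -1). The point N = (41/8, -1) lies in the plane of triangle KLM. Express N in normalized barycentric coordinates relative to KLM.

(1/8, 1/8, 3/4)

Signed area of the reference triangle: [KLM] = ½·((-3)·(-7−(-1)) + 2·(-1−5) + 7·(5−(-7))) = ½·(18 − 12 + 84) = 45.
[NLM] = ½·((41/8)·(-7−(-1)) + 2·(-1−(-1)) + 7·(-1−(-7))) = ½·(-123/4 + 0 + 42) = 45/8, so the K-coordinate is (45/8)/45 = 1/8.
[KNM] = ½·((-3)·(-1−(-1)) + (41/8)·(-1−5) + 7·(5−(-1))) = ½·(0 − 123/4 + 42) = 45/8, so the L-coordinate is 1/8.
[KLN] = ½·((-3)·(-7−(-1)) + 2·(-1−5) + (41/8)·(5−(-7))) = ½·(18 − 12 + 123/2) = 135/4, so the M-coordinate is 3/4.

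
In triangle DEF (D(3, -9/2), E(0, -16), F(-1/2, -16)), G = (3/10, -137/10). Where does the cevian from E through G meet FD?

Barycentric coordinates of G with respect to DEF: (1/5, 1/5, 3/5).
On side FD the E-coordinate is zero; dropping G's E-weight 1/5 and renormalizing the remaining 3/5 : 1/5 gives weights 3/4, 1/4 on F, D.
H = (3/4)·(-1/2, -16) + (1/4)·(3, -9/2) = (3/8, -105/8).

(3/8, -105/8)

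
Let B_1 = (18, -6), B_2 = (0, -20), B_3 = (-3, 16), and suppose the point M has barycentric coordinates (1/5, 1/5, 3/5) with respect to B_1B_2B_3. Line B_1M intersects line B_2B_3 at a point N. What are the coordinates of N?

(-9/4, 7)

Line B_1M meets B_2B_3 where the B_1-coordinate vanishes; zeroing M's B_1-weight and renormalizing leaves B_2, B_3-weights 1/5 : 3/5 → (1/4, 3/4).
So N = (1/4)·B_2 + (3/4)·B_3 = (-9/4, 7).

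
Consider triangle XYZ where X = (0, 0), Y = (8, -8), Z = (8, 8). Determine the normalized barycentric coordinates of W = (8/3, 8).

Signed area of the reference triangle: [XYZ] = ½·(0·(-8−8) + 8·(8−0) + 8·(0−(-8))) = ½·(0 + 64 + 64) = 64.
[WYZ] = ½·((8/3)·(-8−8) + 8·(8−8) + 8·(8−(-8))) = ½·(-128/3 + 0 + 128) = 128/3, so the X-coordinate is (128/3)/64 = 2/3.
[XWZ] = ½·(0·(8−8) + (8/3)·(8−0) + 8·(0−8)) = ½·(0 + 64/3 − 64) = -64/3, so the Y-coordinate is -1/3.
[XYW] = ½·(0·(-8−8) + 8·(8−0) + (8/3)·(0−(-8))) = ½·(0 + 64 + 64/3) = 128/3, so the Z-coordinate is 2/3.

(2/3, -1/3, 2/3)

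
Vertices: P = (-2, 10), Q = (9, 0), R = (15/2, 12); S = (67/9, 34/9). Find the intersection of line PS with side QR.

Barycentric coordinates of S with respect to PQR: (1/9, 2/3, 2/9).
On side QR the P-coordinate is zero; dropping S's P-weight 1/9 and renormalizing the remaining 2/3 : 2/9 gives weights 3/4, 1/4 on Q, R.
T = (3/4)·(9, 0) + (1/4)·(15/2, 12) = (69/8, 3).

(69/8, 3)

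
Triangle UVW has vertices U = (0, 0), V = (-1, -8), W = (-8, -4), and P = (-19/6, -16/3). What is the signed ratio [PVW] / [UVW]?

[UVW] = ½·(0·(-8−(-4)) + (-1)·(-4−0) + (-8)·(0−(-8))) = ½·(0 + 4 − 64) = -30.
[PVW] = ½·((-19/6)·(-8−(-4)) + (-1)·(-4−(-16/3)) + (-8)·(-16/3−(-8))) = ½·(38/3 − 4/3 − 64/3) = -5, so the ratio is (-5)/(-30) = 1/6.

1/6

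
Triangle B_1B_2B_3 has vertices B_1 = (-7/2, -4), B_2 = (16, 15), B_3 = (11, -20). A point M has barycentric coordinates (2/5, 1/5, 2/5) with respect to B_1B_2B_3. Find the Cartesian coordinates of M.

(31/5, -33/5)

M = (2/5)·B_1 + (1/5)·B_2 + (2/5)·B_3.
x-coordinate: (2/5)·(-7/2) + (1/5)·16 + (2/5)·11 = 31/5.
y-coordinate: (2/5)·(-4) + (1/5)·15 + (2/5)·(-20) = -33/5.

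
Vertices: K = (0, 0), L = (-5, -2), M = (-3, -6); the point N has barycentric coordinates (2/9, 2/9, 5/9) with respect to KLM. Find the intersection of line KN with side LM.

(-25/7, -34/7)

Line KN meets LM where the K-coordinate vanishes; zeroing N's K-weight and renormalizing leaves L, M-weights 2/9 : 5/9 → (2/7, 5/7).
So J = (2/7)·L + (5/7)·M = (-25/7, -34/7).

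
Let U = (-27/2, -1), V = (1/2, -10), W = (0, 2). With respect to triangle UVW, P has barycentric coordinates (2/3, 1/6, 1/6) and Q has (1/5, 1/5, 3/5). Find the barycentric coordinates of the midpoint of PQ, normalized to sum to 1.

(13/30, 11/60, 23/60)

Since both coordinate triples sum to 1, the midpoint's barycentrics are the componentwise average.
(2/3+1/5)/2 = 13/30; similarly 11/60 and 23/60.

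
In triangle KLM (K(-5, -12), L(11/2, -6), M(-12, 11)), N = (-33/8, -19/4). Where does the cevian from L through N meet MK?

Barycentric coordinates of N with respect to KLM: (1/2, 1/4, 1/4).
On side MK the L-coordinate is zero; dropping N's L-weight 1/4 and renormalizing the remaining 1/4 : 1/2 gives weights 1/3, 2/3 on M, K.
J = (1/3)·(-12, 11) + (2/3)·(-5, -12) = (-22/3, -13/3).

(-22/3, -13/3)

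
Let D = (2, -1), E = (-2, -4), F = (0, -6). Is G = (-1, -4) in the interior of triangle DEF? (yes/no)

yes

Barycentric coordinates of G: (1/7, 9/14, 3/14).
The three coordinates are positive, positive, positive; a point is interior exactly when all three are positive.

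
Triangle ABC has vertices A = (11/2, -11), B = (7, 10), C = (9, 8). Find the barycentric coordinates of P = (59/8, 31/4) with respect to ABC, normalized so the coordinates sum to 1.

Signed area of the reference triangle: [ABC] = ½·((11/2)·(10−8) + 7·(8−(-11)) + 9·(-11−10)) = ½·(11 + 133 − 189) = -45/2.
[PBC] = ½·((59/8)·(10−8) + 7·(8−(31/4)) + 9·(31/4−10)) = ½·(59/4 + 7/4 − 81/4) = -15/8, so the A-coordinate is (-15/8)/(-45/2) = 1/12.
[APC] = ½·((11/2)·(31/4−8) + (59/8)·(8−(-11)) + 9·(-11−(31/4))) = ½·(-11/8 + 1121/8 − 675/4) = -15, so the B-coordinate is 2/3.
[ABP] = ½·((11/2)·(10−(31/4)) + 7·(31/4−(-11)) + (59/8)·(-11−10)) = ½·(99/8 + 525/4 − 1239/8) = -45/8, so the C-coordinate is 1/4.
Check: 1/12 + 2/3 + 1/4 = 1.

(1/12, 2/3, 1/4)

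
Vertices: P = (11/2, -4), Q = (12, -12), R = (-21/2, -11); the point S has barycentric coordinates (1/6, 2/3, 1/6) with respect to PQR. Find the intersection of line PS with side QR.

Line PS meets QR where the P-coordinate vanishes; zeroing S's P-weight and renormalizing leaves Q, R-weights 2/3 : 1/6 → (4/5, 1/5).
So T = (4/5)·Q + (1/5)·R = (15/2, -59/5).

(15/2, -59/5)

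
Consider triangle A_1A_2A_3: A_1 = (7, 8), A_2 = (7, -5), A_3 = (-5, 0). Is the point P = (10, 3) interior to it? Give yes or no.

no

Barycentric coordinates of P: (37/52, 7/13, -1/4).
The three coordinates are positive, positive, negative; a point is interior exactly when all three are positive.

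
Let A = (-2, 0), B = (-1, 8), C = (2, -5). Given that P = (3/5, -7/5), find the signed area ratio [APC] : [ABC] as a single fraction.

1/5

[ABC] = ½·((-2)·(8−(-5)) + (-1)·(-5−0) + 2·(0−8)) = ½·(-26 + 5 − 16) = -37/2.
[APC] = ½·((-2)·(-7/5−(-5)) + (3/5)·(-5−0) + 2·(0−(-7/5))) = ½·(-36/5 − 3 + 14/5) = -37/10, so the ratio is (-37/10)/(-37/2) = 1/5.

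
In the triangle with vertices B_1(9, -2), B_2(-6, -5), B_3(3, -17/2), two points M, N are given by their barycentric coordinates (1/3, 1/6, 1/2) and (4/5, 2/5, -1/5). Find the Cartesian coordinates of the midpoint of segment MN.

(77/20, -153/40)

Barycentric coordinates of the midpoint are the average: (17/30, 17/60, 3/20).
Converting: (17/30)·B_1 + (17/60)·B_2 + (3/20)·B_3 = (77/20, -153/40).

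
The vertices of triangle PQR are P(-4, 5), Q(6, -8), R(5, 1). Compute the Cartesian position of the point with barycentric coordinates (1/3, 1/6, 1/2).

(13/6, 5/6)

S = (1/3)·P + (1/6)·Q + (1/2)·R.
x-coordinate: (1/3)·(-4) + (1/6)·6 + (1/2)·5 = 13/6.
y-coordinate: (1/3)·5 + (1/6)·(-8) + (1/2)·1 = 5/6.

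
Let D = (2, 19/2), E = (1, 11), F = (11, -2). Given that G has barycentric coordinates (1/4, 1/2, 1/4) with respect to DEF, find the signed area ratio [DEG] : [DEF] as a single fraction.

The signed ratio [DEG]/[DEF] equals the barycentric coordinate of G at vertex F, which is 1/4.

1/4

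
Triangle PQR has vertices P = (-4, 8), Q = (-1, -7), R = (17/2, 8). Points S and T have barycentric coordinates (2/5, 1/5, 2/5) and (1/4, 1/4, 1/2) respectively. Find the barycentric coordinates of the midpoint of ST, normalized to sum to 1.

Since both coordinate triples sum to 1, the midpoint's barycentrics are the componentwise average.
(2/5+1/4)/2 = 13/40; similarly 9/40 and 9/20.

(13/40, 9/40, 9/20)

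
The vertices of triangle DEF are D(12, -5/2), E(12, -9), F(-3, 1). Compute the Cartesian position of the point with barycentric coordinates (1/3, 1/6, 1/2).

G = (1/3)·D + (1/6)·E + (1/2)·F.
x-coordinate: (1/3)·12 + (1/6)·12 + (1/2)·(-3) = 9/2.
y-coordinate: (1/3)·(-5/2) + (1/6)·(-9) + (1/2)·1 = -11/6.

(9/2, -11/6)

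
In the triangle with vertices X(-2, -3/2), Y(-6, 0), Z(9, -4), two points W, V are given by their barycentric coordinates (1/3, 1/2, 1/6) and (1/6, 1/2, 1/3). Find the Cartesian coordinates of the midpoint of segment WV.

Barycentric coordinates of the midpoint are the average: (1/4, 1/2, 1/4).
Converting: (1/4)·X + (1/2)·Y + (1/4)·Z = (-5/4, -11/8).

(-5/4, -11/8)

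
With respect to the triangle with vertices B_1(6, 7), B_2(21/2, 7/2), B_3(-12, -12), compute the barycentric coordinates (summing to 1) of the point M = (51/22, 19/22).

(5/11, 3/11, 3/11)

Signed area of the reference triangle: [B_1B_2B_3] = ½·(6·(7/2−(-12)) + (21/2)·(-12−7) + (-12)·(7−(7/2))) = ½·(93 − 399/2 − 42) = -297/4.
[MB_2B_3] = ½·((51/22)·(7/2−(-12)) + (21/2)·(-12−(19/22)) + (-12)·(19/22−(7/2))) = ½·(1581/44 − 5943/44 + 348/11) = -135/4, so the B_1-coordinate is (-135/4)/(-297/4) = 5/11.
[B_1MB_3] = ½·(6·(19/22−(-12)) + (51/22)·(-12−7) + (-12)·(7−(19/22))) = ½·(849/11 − 969/22 − 810/11) = -81/4, so the B_2-coordinate is 3/11.
[B_1B_2M] = ½·(6·(7/2−(19/22)) + (21/2)·(19/22−7) + (51/22)·(7−(7/2))) = ½·(174/11 − 2835/44 + 357/44) = -81/4, so the B_3-coordinate is 3/11.
Check: 5/11 + 3/11 + 3/11 = 1.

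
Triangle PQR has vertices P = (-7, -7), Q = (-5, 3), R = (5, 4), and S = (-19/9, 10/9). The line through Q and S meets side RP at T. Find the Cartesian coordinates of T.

(1/5, -2/5)

Barycentric coordinates of S with respect to PQR: (2/9, 4/9, 1/3).
On side RP the Q-coordinate is zero; dropping S's Q-weight 4/9 and renormalizing the remaining 1/3 : 2/9 gives weights 3/5, 2/5 on R, P.
T = (3/5)·(5, 4) + (2/5)·(-7, -7) = (1/5, -2/5).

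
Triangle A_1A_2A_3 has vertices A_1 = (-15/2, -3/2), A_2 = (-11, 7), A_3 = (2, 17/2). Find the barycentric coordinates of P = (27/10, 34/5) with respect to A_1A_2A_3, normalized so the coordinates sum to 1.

(1/5, -1/5, 1)

Signed area of the reference triangle: [A_1A_2A_3] = ½·((-15/2)·(7−(17/2)) + (-11)·(17/2−(-3/2)) + 2·(-3/2−7)) = ½·(45/4 − 110 − 17) = -463/8.
[PA_2A_3] = ½·((27/10)·(7−(17/2)) + (-11)·(17/2−(34/5)) + 2·(34/5−7)) = ½·(-81/20 − 187/10 − 2/5) = -463/40, so the A_1-coordinate is (-463/40)/(-463/8) = 1/5.
[A_1PA_3] = ½·((-15/2)·(34/5−(17/2)) + (27/10)·(17/2−(-3/2)) + 2·(-3/2−(34/5))) = ½·(51/4 + 27 − 83/5) = 463/40, so the A_2-coordinate is -1/5.
[A_1A_2P] = ½·((-15/2)·(7−(34/5)) + (-11)·(34/5−(-3/2)) + (27/10)·(-3/2−7)) = ½·(-3/2 − 913/10 − 459/20) = -463/8, so the A_3-coordinate is 1.
Check: 1/5 − 1/5 + 1 = 1.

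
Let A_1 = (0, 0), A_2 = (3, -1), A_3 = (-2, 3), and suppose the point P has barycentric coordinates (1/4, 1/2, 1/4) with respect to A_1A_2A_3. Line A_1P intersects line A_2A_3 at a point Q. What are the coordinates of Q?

Line A_1P meets A_2A_3 where the A_1-coordinate vanishes; zeroing P's A_1-weight and renormalizing leaves A_2, A_3-weights 1/2 : 1/4 → (2/3, 1/3).
So Q = (2/3)·A_2 + (1/3)·A_3 = (4/3, 1/3).

(4/3, 1/3)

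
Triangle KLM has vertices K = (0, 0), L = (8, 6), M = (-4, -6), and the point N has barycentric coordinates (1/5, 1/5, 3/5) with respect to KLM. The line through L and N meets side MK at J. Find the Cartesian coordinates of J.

(-3, -9/2)

Line LN meets MK where the L-coordinate vanishes; zeroing N's L-weight and renormalizing leaves M, K-weights 3/5 : 1/5 → (3/4, 1/4).
So J = (3/4)·M + (1/4)·K = (-3, -9/2).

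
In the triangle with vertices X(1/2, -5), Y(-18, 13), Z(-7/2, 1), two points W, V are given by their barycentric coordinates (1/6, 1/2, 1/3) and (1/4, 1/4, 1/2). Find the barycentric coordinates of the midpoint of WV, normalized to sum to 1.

Since both coordinate triples sum to 1, the midpoint's barycentrics are the componentwise average.
(1/6+1/4)/2 = 5/24; similarly 3/8 and 5/12.

(5/24, 3/8, 5/12)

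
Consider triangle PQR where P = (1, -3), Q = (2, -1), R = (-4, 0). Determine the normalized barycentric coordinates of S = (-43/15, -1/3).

Signed area of the reference triangle: [PQR] = ½·(1·(-1−0) + 2·(0−(-3)) + (-4)·(-3−(-1))) = ½·(-1 + 6 + 8) = 13/2.
[SQR] = ½·((-43/15)·(-1−0) + 2·(0−(-1/3)) + (-4)·(-1/3−(-1))) = ½·(43/15 + 2/3 − 8/3) = 13/30, so the P-coordinate is (13/30)/(13/2) = 1/15.
[PSR] = ½·(1·(-1/3−0) + (-43/15)·(0−(-3)) + (-4)·(-3−(-1/3))) = ½·(-1/3 − 43/5 + 32/3) = 13/15, so the Q-coordinate is 2/15.
[PQS] = ½·(1·(-1−(-1/3)) + 2·(-1/3−(-3)) + (-43/15)·(-3−(-1))) = ½·(-2/3 + 16/3 + 86/15) = 26/5, so the R-coordinate is 4/5.
Check: 1/15 + 2/15 + 4/5 = 1.

(1/15, 2/15, 4/5)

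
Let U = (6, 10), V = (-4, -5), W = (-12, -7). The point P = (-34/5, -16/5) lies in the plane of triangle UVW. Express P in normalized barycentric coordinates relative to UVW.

(1/5, 1/5, 3/5)

Signed area of the reference triangle: [UVW] = ½·(6·(-5−(-7)) + (-4)·(-7−10) + (-12)·(10−(-5))) = ½·(12 + 68 − 180) = -50.
[PVW] = ½·((-34/5)·(-5−(-7)) + (-4)·(-7−(-16/5)) + (-12)·(-16/5−(-5))) = ½·(-68/5 + 76/5 − 108/5) = -10, so the U-coordinate is (-10)/(-50) = 1/5.
[UPW] = ½·(6·(-16/5−(-7)) + (-34/5)·(-7−10) + (-12)·(10−(-16/5))) = ½·(114/5 + 578/5 − 792/5) = -10, so the V-coordinate is 1/5.
[UVP] = ½·(6·(-5−(-16/5)) + (-4)·(-16/5−10) + (-34/5)·(10−(-5))) = ½·(-54/5 + 264/5 − 102) = -30, so the W-coordinate is 3/5.
Check: 1/5 + 1/5 + 3/5 = 1.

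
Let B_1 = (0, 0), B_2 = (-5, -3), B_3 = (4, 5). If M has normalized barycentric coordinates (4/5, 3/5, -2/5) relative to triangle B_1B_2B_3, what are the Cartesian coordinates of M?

M = (4/5)·B_1 + (3/5)·B_2 + (-2/5)·B_3.
x-coordinate: (4/5)·0 + (3/5)·(-5) + (-2/5)·4 = -23/5.
y-coordinate: (4/5)·0 + (3/5)·(-3) + (-2/5)·5 = -19/5.

(-23/5, -19/5)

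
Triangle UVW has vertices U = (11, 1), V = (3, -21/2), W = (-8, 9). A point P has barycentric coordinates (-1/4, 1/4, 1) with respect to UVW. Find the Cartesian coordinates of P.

P = (-1/4)·U + (1/4)·V + 1·W.
x-coordinate: (-1/4)·11 + (1/4)·3 + 1·(-8) = -10.
y-coordinate: (-1/4)·1 + (1/4)·(-21/2) + 1·9 = 49/8.

(-10, 49/8)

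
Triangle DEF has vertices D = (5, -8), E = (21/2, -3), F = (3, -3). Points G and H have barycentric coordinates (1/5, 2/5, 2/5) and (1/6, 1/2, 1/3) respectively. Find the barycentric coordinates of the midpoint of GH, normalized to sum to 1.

Since both coordinate triples sum to 1, the midpoint's barycentrics are the componentwise average.
(1/5+1/6)/2 = 11/60; similarly 9/20 and 11/30.

(11/60, 9/20, 11/30)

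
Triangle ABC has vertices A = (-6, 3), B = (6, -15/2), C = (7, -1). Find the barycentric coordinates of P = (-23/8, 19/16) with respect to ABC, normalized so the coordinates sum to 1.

(3/4, 1/8, 1/8)

Signed area of the reference triangle: [ABC] = ½·((-6)·(-15/2−(-1)) + 6·(-1−3) + 7·(3−(-15/2))) = ½·(39 − 24 + 147/2) = 177/4.
[PBC] = ½·((-23/8)·(-15/2−(-1)) + 6·(-1−(19/16)) + 7·(19/16−(-15/2))) = ½·(299/16 − 105/8 + 973/16) = 531/16, so the A-coordinate is (531/16)/(177/4) = 3/4.
[APC] = ½·((-6)·(19/16−(-1)) + (-23/8)·(-1−3) + 7·(3−(19/16))) = ½·(-105/8 + 23/2 + 203/16) = 177/32, so the B-coordinate is 1/8.
[ABP] = ½·((-6)·(-15/2−(19/16)) + 6·(19/16−3) + (-23/8)·(3−(-15/2))) = ½·(417/8 − 87/8 − 483/16) = 177/32, so the C-coordinate is 1/8.
Check: 3/4 + 1/8 + 1/8 = 1.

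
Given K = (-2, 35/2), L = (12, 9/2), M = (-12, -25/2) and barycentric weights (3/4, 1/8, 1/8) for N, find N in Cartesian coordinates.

N = (3/4)·K + (1/8)·L + (1/8)·M.
x-coordinate: (3/4)·(-2) + (1/8)·12 + (1/8)·(-12) = -3/2.
y-coordinate: (3/4)·(35/2) + (1/8)·(9/2) + (1/8)·(-25/2) = 97/8.

(-3/2, 97/8)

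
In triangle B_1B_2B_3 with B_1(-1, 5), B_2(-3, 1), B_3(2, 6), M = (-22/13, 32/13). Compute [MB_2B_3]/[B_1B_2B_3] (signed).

[B_1B_2B_3] = ½·((-1)·(1−6) + (-3)·(6−5) + 2·(5−1)) = ½·(5 − 3 + 8) = 5.
[MB_2B_3] = ½·((-22/13)·(1−6) + (-3)·(6−(32/13)) + 2·(32/13−1)) = ½·(110/13 − 138/13 + 38/13) = 5/13, so the ratio is (5/13)/5 = 1/13.

1/13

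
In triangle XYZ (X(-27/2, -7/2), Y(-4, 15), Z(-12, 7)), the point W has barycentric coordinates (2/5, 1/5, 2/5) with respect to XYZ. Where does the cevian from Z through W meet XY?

Line ZW meets XY where the Z-coordinate vanishes; zeroing W's Z-weight and renormalizing leaves X, Y-weights 2/5 : 1/5 → (2/3, 1/3).
So V = (2/3)·X + (1/3)·Y = (-31/3, 8/3).

(-31/3, 8/3)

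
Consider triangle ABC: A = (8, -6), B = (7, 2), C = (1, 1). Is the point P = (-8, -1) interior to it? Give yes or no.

no

Barycentric coordinates of P: (3/49, -11/7, 123/49).
The three coordinates are positive, negative, positive; a point is interior exactly when all three are positive.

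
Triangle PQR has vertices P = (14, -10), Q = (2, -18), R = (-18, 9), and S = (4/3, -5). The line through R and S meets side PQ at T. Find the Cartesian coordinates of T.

Barycentric coordinates of S with respect to PQR: (1/2, 1/6, 1/3).
On side PQ the R-coordinate is zero; dropping S's R-weight 1/3 and renormalizing the remaining 1/2 : 1/6 gives weights 3/4, 1/4 on P, Q.
T = (3/4)·(14, -10) + (1/4)·(2, -18) = (11, -12).

(11, -12)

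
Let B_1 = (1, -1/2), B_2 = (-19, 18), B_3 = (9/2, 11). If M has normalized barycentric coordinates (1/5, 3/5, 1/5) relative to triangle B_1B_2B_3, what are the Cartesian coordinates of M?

(-103/10, 129/10)

M = (1/5)·B_1 + (3/5)·B_2 + (1/5)·B_3.
x-coordinate: (1/5)·1 + (3/5)·(-19) + (1/5)·(9/2) = -103/10.
y-coordinate: (1/5)·(-1/2) + (3/5)·18 + (1/5)·11 = 129/10.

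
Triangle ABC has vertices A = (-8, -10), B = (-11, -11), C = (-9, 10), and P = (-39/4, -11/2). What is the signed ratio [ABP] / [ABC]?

1/4

[ABC] = ½·((-8)·(-11−10) + (-11)·(10−(-10)) + (-9)·(-10−(-11))) = ½·(168 − 220 − 9) = -61/2.
[ABP] = ½·((-8)·(-11−(-11/2)) + (-11)·(-11/2−(-10)) + (-39/4)·(-10−(-11))) = ½·(44 − 99/2 − 39/4) = -61/8, so the ratio is (-61/8)/(-61/2) = 1/4.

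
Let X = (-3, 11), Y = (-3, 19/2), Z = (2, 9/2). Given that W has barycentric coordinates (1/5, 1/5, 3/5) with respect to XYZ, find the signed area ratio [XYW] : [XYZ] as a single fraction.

3/5

The signed ratio [XYW]/[XYZ] equals the barycentric coordinate of W at vertex Z, which is 3/5.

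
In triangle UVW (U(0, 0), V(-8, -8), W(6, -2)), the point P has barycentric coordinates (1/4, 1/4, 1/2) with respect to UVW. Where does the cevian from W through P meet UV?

Line WP meets UV where the W-coordinate vanishes; zeroing P's W-weight and renormalizing leaves U, V-weights 1/4 : 1/4 → (1/2, 1/2).
So Q = (1/2)·U + (1/2)·V = (-4, -4).

(-4, -4)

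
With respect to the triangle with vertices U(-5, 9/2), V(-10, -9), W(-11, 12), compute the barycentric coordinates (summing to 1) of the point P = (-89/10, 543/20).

Signed area of the reference triangle: [UVW] = ½·((-5)·(-9−12) + (-10)·(12−(9/2)) + (-11)·(9/2−(-9))) = ½·(105 − 75 − 297/2) = -237/4.
[PVW] = ½·((-89/10)·(-9−12) + (-10)·(12−(543/20)) + (-11)·(543/20−(-9))) = ½·(1869/10 + 303/2 − 7953/20) = -237/8, so the U-coordinate is (-237/8)/(-237/4) = 1/2.
[UPW] = ½·((-5)·(543/20−12) + (-89/10)·(12−(9/2)) + (-11)·(9/2−(543/20))) = ½·(-303/4 − 267/4 + 4983/20) = 2133/40, so the V-coordinate is -9/10.
[UVP] = ½·((-5)·(-9−(543/20)) + (-10)·(543/20−(9/2)) + (-89/10)·(9/2−(-9))) = ½·(723/4 − 453/2 − 2403/20) = -1659/20, so the W-coordinate is 7/5.

(1/2, -9/10, 7/5)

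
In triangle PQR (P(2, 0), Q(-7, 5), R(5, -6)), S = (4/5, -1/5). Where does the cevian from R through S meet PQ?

(-1/4, 5/4)

Barycentric coordinates of S with respect to PQR: (3/5, 1/5, 1/5).
On side PQ the R-coordinate is zero; dropping S's R-weight 1/5 and renormalizing the remaining 3/5 : 1/5 gives weights 3/4, 1/4 on P, Q.
T = (3/4)·(2, 0) + (1/4)·(-7, 5) = (-1/4, 5/4).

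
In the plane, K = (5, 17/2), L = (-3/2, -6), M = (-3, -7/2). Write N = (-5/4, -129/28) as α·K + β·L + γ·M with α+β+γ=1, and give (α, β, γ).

Signed area of the reference triangle: [KLM] = ½·(5·(-6−(-7/2)) + (-3/2)·(-7/2−(17/2)) + (-3)·(17/2−(-6))) = ½·(-25/2 + 18 − 87/2) = -19.
[NLM] = ½·((-5/4)·(-6−(-7/2)) + (-3/2)·(-7/2−(-129/28)) + (-3)·(-129/28−(-6))) = ½·(25/8 − 93/56 − 117/28) = -19/14, so the K-coordinate is (-19/14)/(-19) = 1/14.
[KNM] = ½·(5·(-129/28−(-7/2)) + (-5/4)·(-7/2−(17/2)) + (-3)·(17/2−(-129/28))) = ½·(-155/28 + 15 − 1101/28) = -209/14, so the L-coordinate is 11/14.
[KLN] = ½·(5·(-6−(-129/28)) + (-3/2)·(-129/28−(17/2)) + (-5/4)·(17/2−(-6))) = ½·(-195/28 + 1101/56 − 145/8) = -19/7, so the M-coordinate is 1/7.
Check: 1/14 + 11/14 + 1/7 = 1.

(1/14, 11/14, 1/7)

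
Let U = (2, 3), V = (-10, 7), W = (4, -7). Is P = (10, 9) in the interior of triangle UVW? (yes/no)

Barycentric coordinates of P: (11/4, -23/28, -13/14).
The three coordinates are positive, negative, negative; a point is interior exactly when all three are positive.

no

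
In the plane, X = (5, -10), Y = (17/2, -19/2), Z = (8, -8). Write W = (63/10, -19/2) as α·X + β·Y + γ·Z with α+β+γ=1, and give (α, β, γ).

Signed area of the reference triangle: [XYZ] = ½·(5·(-19/2−(-8)) + (17/2)·(-8−(-10)) + 8·(-10−(-19/2))) = ½·(-15/2 + 17 − 4) = 11/4.
[WYZ] = ½·((63/10)·(-19/2−(-8)) + (17/2)·(-8−(-19/2)) + 8·(-19/2−(-19/2))) = ½·(-189/20 + 51/4 + 0) = 33/20, so the X-coordinate is (33/20)/(11/4) = 3/5.
[XWZ] = ½·(5·(-19/2−(-8)) + (63/10)·(-8−(-10)) + 8·(-10−(-19/2))) = ½·(-15/2 + 63/5 − 4) = 11/20, so the Y-coordinate is 1/5.
[XYW] = ½·(5·(-19/2−(-19/2)) + (17/2)·(-19/2−(-10)) + (63/10)·(-10−(-19/2))) = ½·(0 + 17/4 − 63/20) = 11/20, so the Z-coordinate is 1/5.

(3/5, 1/5, 1/5)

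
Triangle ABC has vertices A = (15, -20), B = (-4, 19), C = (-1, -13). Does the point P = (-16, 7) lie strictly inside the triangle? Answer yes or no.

no

Barycentric coordinates of P: (-420/491, 215/491, 696/491).
The three coordinates are negative, positive, positive; a point is interior exactly when all three are positive.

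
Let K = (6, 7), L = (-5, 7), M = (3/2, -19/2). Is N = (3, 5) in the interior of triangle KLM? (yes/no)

Barycentric coordinates of N: (238/363, 27/121, 4/33).
The three coordinates are positive, positive, positive; a point is interior exactly when all three are positive.

yes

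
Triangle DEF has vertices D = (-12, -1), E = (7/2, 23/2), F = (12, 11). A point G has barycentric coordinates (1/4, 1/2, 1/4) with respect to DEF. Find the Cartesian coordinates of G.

(7/4, 33/4)

G = (1/4)·D + (1/2)·E + (1/4)·F.
x-coordinate: (1/4)·(-12) + (1/2)·(7/2) + (1/4)·12 = 7/4.
y-coordinate: (1/4)·(-1) + (1/2)·(23/2) + (1/4)·11 = 33/4.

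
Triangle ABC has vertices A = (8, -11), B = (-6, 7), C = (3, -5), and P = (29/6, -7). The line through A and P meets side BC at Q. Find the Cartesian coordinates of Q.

Barycentric coordinates of P with respect to ABC: (2/3, 1/6, 1/6).
On side BC the A-coordinate is zero; dropping P's A-weight 2/3 and renormalizing the remaining 1/6 : 1/6 gives weights 1/2, 1/2 on B, C.
Q = (1/2)·(-6, 7) + (1/2)·(3, -5) = (-3/2, 1).

(-3/2, 1)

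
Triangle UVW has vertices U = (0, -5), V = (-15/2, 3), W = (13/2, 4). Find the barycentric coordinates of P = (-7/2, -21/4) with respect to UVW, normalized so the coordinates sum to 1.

(1, 1/4, -1/4)

Signed area of the reference triangle: [UVW] = ½·(0·(3−4) + (-15/2)·(4−(-5)) + (13/2)·(-5−3)) = ½·(0 − 135/2 − 52) = -239/4.
[PVW] = ½·((-7/2)·(3−4) + (-15/2)·(4−(-21/4)) + (13/2)·(-21/4−3)) = ½·(7/2 − 555/8 − 429/8) = -239/4, so the U-coordinate is (-239/4)/(-239/4) = 1.
[UPW] = ½·(0·(-21/4−4) + (-7/2)·(4−(-5)) + (13/2)·(-5−(-21/4))) = ½·(0 − 63/2 + 13/8) = -239/16, so the V-coordinate is 1/4.
[UVP] = ½·(0·(3−(-21/4)) + (-15/2)·(-21/4−(-5)) + (-7/2)·(-5−3)) = ½·(0 + 15/8 + 28) = 239/16, so the W-coordinate is -1/4.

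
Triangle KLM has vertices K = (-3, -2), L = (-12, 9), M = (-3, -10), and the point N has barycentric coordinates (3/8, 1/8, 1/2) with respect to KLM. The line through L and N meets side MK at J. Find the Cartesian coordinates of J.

(-3, -46/7)

Line LN meets MK where the L-coordinate vanishes; zeroing N's L-weight and renormalizing leaves M, K-weights 1/2 : 3/8 → (4/7, 3/7).
So J = (4/7)·M + (3/7)·K = (-3, -46/7).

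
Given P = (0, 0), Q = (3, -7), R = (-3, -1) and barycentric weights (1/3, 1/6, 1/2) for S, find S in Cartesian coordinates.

S = (1/3)·P + (1/6)·Q + (1/2)·R.
x-coordinate: (1/3)·0 + (1/6)·3 + (1/2)·(-3) = -1.
y-coordinate: (1/3)·0 + (1/6)·(-7) + (1/2)·(-1) = -5/3.

(-1, -5/3)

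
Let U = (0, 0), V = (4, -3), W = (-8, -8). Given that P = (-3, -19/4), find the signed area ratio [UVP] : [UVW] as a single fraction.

1/2

[UVW] = ½·(0·(-3−(-8)) + 4·(-8−0) + (-8)·(0−(-3))) = ½·(0 − 32 − 24) = -28.
[UVP] = ½·(0·(-3−(-19/4)) + 4·(-19/4−0) + (-3)·(0−(-3))) = ½·(0 − 19 − 9) = -14, so the ratio is (-14)/(-28) = 1/2.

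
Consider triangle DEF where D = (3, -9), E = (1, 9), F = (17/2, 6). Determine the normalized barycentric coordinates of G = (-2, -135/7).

Signed area of the reference triangle: [DEF] = ½·(3·(9−6) + 1·(6−(-9)) + (17/2)·(-9−9)) = ½·(9 + 15 − 153) = -129/2.
[GEF] = ½·((-2)·(9−6) + 1·(6−(-135/7)) + (17/2)·(-135/7−9)) = ½·(-6 + 177/7 − 1683/7) = -774/7, so the D-coordinate is (-774/7)/(-129/2) = 12/7.
[DGF] = ½·(3·(-135/7−6) + (-2)·(6−(-9)) + (17/2)·(-9−(-135/7))) = ½·(-531/7 − 30 + 612/7) = -129/14, so the E-coordinate is 1/7.
[DEG] = ½·(3·(9−(-135/7)) + 1·(-135/7−(-9)) + (-2)·(-9−9)) = ½·(594/7 − 72/7 + 36) = 387/7, so the F-coordinate is -6/7.

(12/7, 1/7, -6/7)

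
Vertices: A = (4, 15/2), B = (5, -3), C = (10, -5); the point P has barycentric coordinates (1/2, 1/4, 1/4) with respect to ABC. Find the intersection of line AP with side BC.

(15/2, -4)

Line AP meets BC where the A-coordinate vanishes; zeroing P's A-weight and renormalizing leaves B, C-weights 1/4 : 1/4 → (1/2, 1/2).
So Q = (1/2)·B + (1/2)·C = (15/2, -4).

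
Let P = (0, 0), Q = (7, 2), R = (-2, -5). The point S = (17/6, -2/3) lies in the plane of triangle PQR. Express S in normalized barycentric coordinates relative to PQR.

Signed area of the reference triangle: [PQR] = ½·(0·(2−(-5)) + 7·(-5−0) + (-2)·(0−2)) = ½·(0 − 35 + 4) = -31/2.
[SQR] = ½·((17/6)·(2−(-5)) + 7·(-5−(-2/3)) + (-2)·(-2/3−2)) = ½·(119/6 − 91/3 + 16/3) = -31/12, so the P-coordinate is (-31/12)/(-31/2) = 1/6.
[PSR] = ½·(0·(-2/3−(-5)) + (17/6)·(-5−0) + (-2)·(0−(-2/3))) = ½·(0 − 85/6 − 4/3) = -31/4, so the Q-coordinate is 1/2.
[PQS] = ½·(0·(2−(-2/3)) + 7·(-2/3−0) + (17/6)·(0−2)) = ½·(0 − 14/3 − 17/3) = -31/6, so the R-coordinate is 1/3.

(1/6, 1/2, 1/3)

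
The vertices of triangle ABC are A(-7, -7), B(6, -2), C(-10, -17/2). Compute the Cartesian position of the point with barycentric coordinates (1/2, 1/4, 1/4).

(-9/2, -49/8)

P = (1/2)·A + (1/4)·B + (1/4)·C.
x-coordinate: (1/2)·(-7) + (1/4)·6 + (1/4)·(-10) = -9/2.
y-coordinate: (1/2)·(-7) + (1/4)·(-2) + (1/4)·(-17/2) = -49/8.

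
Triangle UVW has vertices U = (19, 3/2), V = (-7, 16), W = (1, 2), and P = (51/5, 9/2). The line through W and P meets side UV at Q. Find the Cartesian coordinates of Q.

(25/2, 41/8)

Barycentric coordinates of P with respect to UVW: (3/5, 1/5, 1/5).
On side UV the W-coordinate is zero; dropping P's W-weight 1/5 and renormalizing the remaining 3/5 : 1/5 gives weights 3/4, 1/4 on U, V.
Q = (3/4)·(19, 3/2) + (1/4)·(-7, 16) = (25/2, 41/8).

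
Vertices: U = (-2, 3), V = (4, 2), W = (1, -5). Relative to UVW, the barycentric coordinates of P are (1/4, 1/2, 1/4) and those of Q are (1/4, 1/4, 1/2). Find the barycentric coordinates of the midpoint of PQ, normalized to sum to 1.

(1/4, 3/8, 3/8)

Since both coordinate triples sum to 1, the midpoint's barycentrics are the componentwise average.
(1/4+1/4)/2 = 1/4; similarly 3/8 and 3/8.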